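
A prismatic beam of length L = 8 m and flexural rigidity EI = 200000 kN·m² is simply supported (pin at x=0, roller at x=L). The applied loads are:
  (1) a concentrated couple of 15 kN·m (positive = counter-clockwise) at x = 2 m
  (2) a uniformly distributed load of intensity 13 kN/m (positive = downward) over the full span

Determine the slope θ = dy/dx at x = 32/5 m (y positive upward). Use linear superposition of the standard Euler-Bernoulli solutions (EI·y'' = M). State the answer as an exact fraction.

Load 1 — applied couple M₀=15 kN·m at a=2 m (b=L-a=6):
  θ_1 = (M₀x²/(2L)-M₀(x-a)+C₁)/EI  [x>a] with C₁=M₀(3b²-L²)/(6L)=55/4 = (15·(32/5)²/(2·8)-15·((32/5)-2)+(55/4))/200000 = -277/4000000 rad
Load 2 — uniform load w=13 kN/m over full span:
  θ_2 = -w(L³-6Lx²+4x³)/(24EI) = -13·(8³-6·8·(32/5)²+4·(32/5)³)/(24·200000) = 429/390625 rad
Superposition: θ = Σ θ_i = 102899/100000000 rad ≈ 0.001029 rad

θ(32/5) = 102899/100000000 rad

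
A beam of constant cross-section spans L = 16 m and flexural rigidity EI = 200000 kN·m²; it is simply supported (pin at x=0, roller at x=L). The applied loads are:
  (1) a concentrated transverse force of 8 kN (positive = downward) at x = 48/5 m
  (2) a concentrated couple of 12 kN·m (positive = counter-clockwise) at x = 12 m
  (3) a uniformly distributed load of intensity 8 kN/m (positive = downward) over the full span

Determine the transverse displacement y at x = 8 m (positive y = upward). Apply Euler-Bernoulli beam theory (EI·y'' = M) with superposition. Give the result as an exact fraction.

y(8) = -59493/1562500 m

Load 1 — point force P=8 kN at a=48/5 m (b=L-a=32/5):
  y_1 = -Pbx(L²-b²-x²)/(6LEI)  [x≤a] = -8·(32/5)·8·(16²-(32/5)²-8²)/(6·16·200000) = -3776/1171875 m
Load 2 — applied couple M₀=12 kN·m at a=12 m (b=L-a=4):
  y_2 = (M₀x³/(6L)+C₁x)/EI  [x≤a] with C₁=M₀(3b²-L²)/(6L)=-26 = (12·8³/(6·16)+(-26)·8)/200000 = -9/12500 m
Load 3 — uniform load w=8 kN/m over full span:
  y_3 = -wx(L³-2Lx²+x³)/(24EI) = -8·8·(16³-2·16·8²+8³)/(24·200000) = -64/1875 m
Superposition: y = Σ y_i = -59493/1562500 m ≈ -0.038076 m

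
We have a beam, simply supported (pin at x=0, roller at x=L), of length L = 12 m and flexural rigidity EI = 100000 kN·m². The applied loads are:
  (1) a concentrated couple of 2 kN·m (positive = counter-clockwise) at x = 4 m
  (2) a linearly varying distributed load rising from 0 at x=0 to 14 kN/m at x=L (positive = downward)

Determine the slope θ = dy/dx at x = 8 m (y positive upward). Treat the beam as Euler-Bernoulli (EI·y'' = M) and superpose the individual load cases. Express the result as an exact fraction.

Load 1 — applied couple M₀=2 kN·m at a=4 m (b=L-a=8):
  θ_1 = (M₀x²/(2L)-M₀(x-a)+C₁)/EI  [x>a] with C₁=M₀(3b²-L²)/(6L)=4/3 = (2·8²/(2·12)-2·(8-4)+(4/3))/100000 = -1/75000 rad
Load 2 — triangular load w₀=14 kN/m (0→w₀ over full span):
  θ_2 = -w₀(7L⁴-30L²x²+15x⁴)/(360LEI) = -14·(7·12⁴-30·12²·8²+15·8⁴)/(360·12·100000) = 637/281250 rad
Superposition: θ = Σ θ_i = 2533/1125000 rad ≈ 0.002252 rad

θ(8) = 2533/1125000 rad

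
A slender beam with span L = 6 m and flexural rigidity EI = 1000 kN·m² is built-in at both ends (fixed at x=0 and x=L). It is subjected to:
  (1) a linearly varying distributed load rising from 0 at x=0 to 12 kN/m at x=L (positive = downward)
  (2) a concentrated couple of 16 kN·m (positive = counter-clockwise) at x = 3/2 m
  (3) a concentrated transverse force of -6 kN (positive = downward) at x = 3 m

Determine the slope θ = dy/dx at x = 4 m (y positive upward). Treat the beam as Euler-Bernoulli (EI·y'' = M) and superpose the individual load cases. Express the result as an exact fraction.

Load 1 — triangular load w₀=12 kN/m (0→w₀ over full span):
  θ_1 = -w₀(2x(L-x)(L-2x)(x+2L)+x²(L-x)²)/(120LEI) = -12·(2·4·(6-4)·(6-2·4)·(4+2·6)+4²·(6-4)²)/(120·6·1000) = 14/1875 rad
Load 2 — applied couple M₀=16 kN·m at a=3/2 m (b=L-a=9/2):
  θ_2 = (R_Ax²/2 - M_Ax - M₀(x-a))/EI  [x>a] with R_A=3, M_A=-3 = (3·4²/2 - (-3)·4 - 16·(4-(3/2)))/1000 = -1/250 rad
Load 3 — point force P=-6 kN at a=3 m (b=L-a=3):
  θ_3 = Pa²(L-x)(2bL-(3b+a)(L-x))/(2L³EI)  [x>a] = (-6)·3²·(6-4)·(2·3·6-(3·3+3)·(6-4))/(2·6³·1000) = -3/1000 rad
Superposition: θ = Σ θ_i = 7/15000 rad ≈ 0.000467 rad

θ(4) = 7/15000 rad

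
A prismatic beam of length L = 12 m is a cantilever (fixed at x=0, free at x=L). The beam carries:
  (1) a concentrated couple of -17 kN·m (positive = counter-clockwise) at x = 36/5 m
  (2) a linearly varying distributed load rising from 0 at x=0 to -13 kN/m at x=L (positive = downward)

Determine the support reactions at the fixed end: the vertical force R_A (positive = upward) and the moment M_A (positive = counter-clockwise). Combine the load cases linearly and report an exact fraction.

Load 1 — applied couple M₀=-17 kN·m at a=36/5 m (b=L-a=24/5):
  R_A = 0 kN
  M_A = -M₀ = -(-17) = 17 kN·m
Load 2 — triangular load w₀=-13 kN/m (0→w₀ over full span):
  R_A = w₀L/2 = (-13)·12/2 = -78 kN
  M_A = w₀L²/3 = (-13)·12²/3 = -624 kN·m
Superposition: R_A = -78 kN, M_A = -607 kN·m

R_A = -78 kN, M_A = -607 kN·m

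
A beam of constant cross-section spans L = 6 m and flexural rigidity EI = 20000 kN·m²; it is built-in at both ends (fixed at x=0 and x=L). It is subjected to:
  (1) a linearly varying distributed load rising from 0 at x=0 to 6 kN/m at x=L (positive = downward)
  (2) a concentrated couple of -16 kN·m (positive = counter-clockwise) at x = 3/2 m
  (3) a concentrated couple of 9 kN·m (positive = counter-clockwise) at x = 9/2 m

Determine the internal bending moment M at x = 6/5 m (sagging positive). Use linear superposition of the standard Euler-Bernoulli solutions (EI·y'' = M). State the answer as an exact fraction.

M(6/5) = -16791/2000 kN·m

Load 1 — triangular load w₀=6 kN/m (0→w₀ over full span):
  M_1 = 3w₀Lx/20 - w₀L²/30 - w₀x³/(6L) = 3·6·6·(6/5)/20 - 6·6²/30 - 6·(6/5)³/(6·6) = -126/125 kN·m
Load 2 — applied couple M₀=-16 kN·m at a=3/2 m (b=L-a=9/2):
  M_2 = R_Ax - M_A  [x≤a] with R_A=-3, M_A=3 = (-3)·(6/5) - 3 = -33/5 kN·m
Load 3 — applied couple M₀=9 kN·m at a=9/2 m (b=L-a=3/2):
  M_3 = R_Ax - M_A  [x≤a] with R_A=27/16, M_A=45/16 = (27/16)·(6/5) - (45/16) = -63/80 kN·m
Superposition: M = Σ M_i = -16791/2000 kN·m ≈ -8.395500 kN·m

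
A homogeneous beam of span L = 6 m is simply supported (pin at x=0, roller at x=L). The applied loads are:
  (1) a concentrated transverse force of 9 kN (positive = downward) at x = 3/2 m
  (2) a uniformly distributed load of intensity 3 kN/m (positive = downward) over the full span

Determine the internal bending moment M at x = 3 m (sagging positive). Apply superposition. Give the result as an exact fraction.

Load 1 — point force P=9 kN at a=3/2 m (b=L-a=9/2):
  M_1 = Pa(L-x)/L  [x>a] = 9·(3/2)·(6-3)/6 = 27/4 kN·m
Load 2 — uniform load w=3 kN/m over full span:
  M_2 = wx(L-x)/2 = 3·3·(6-3)/2 = 27/2 kN·m
Superposition: M = Σ M_i = 81/4 kN·m ≈ 20.250000 kN·m

M(3) = 81/4 kN·m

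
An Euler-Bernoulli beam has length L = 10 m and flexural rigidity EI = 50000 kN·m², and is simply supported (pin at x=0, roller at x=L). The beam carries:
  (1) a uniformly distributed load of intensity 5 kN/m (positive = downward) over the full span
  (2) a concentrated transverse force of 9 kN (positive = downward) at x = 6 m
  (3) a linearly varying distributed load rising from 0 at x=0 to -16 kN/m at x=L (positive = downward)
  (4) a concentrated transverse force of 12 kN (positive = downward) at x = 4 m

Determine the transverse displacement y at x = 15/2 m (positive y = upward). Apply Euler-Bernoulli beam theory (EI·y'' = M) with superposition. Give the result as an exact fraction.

y(15/2) = 9767/19200000 m

Load 1 — uniform load w=5 kN/m over full span:
  y_1 = -wx(L³-2Lx²+x³)/(24EI) = -5·(15/2)·(10³-2·10·(15/2)²+(15/2)³)/(24·50000) = -19/2048 m
Load 2 — point force P=9 kN at a=6 m (b=L-a=4):
  y_2 = -Pa(L-x)(2Lx-a²-x²)/(6LEI)  [x>a] = -9·6·(10-(15/2))·(2·10·(15/2)-6²-(15/2)²)/(6·10·50000) = -2079/800000 m
Load 3 — triangular load w₀=-16 kN/m (0→w₀ over full span):
  y_3 = -w₀x(7L⁴-10L²x²+3x⁴)/(360LEI) = -(-16)·(15/2)·(7·10⁴-10·10²·(15/2)²+3·(15/2)⁴)/(360·10·50000) = 119/7680 m
Load 4 — point force P=12 kN at a=4 m (b=L-a=6):
  y_4 = -Pa(L-x)(2Lx-a²-x²)/(6LEI)  [x>a] = -12·4·(10-(15/2))·(2·10·(15/2)-4²-(15/2)²)/(6·10·50000) = -311/100000 m
Superposition: y = Σ y_i = 9767/19200000 m ≈ 0.000509 m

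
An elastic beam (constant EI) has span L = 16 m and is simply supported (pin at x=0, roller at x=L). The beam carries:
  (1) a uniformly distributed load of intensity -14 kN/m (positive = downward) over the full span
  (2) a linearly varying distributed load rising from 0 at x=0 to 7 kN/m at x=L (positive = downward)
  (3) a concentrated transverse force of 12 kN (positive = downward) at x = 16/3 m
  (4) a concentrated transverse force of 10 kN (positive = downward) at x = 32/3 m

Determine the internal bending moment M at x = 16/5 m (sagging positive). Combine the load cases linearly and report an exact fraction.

Load 1 — uniform load w=-14 kN/m over full span:
  M_1 = wx(L-x)/2 = (-14)·(16/5)·(16-(16/5))/2 = -7168/25 kN·m
Load 2 — triangular load w₀=7 kN/m (0→w₀ over full span):
  M_2 = w₀Lx/6 - w₀x³/(6L) = 7·16·(16/5)/6 - 7·(16/5)³/(6·16) = 7168/125 kN·m
Load 3 — point force P=12 kN at a=16/3 m (b=L-a=32/3):
  M_3 = Pbx/L  [x≤a] = 12·(32/3)·(16/5)/16 = 128/5 kN·m
Load 4 — point force P=10 kN at a=32/3 m (b=L-a=16/3):
  M_4 = Pbx/L  [x≤a] = 10·(16/3)·(16/5)/16 = 32/3 kN·m
Superposition: M = Σ M_i = -72416/375 kN·m ≈ -193.109333 kN·m

M(16/5) = -72416/375 kN·m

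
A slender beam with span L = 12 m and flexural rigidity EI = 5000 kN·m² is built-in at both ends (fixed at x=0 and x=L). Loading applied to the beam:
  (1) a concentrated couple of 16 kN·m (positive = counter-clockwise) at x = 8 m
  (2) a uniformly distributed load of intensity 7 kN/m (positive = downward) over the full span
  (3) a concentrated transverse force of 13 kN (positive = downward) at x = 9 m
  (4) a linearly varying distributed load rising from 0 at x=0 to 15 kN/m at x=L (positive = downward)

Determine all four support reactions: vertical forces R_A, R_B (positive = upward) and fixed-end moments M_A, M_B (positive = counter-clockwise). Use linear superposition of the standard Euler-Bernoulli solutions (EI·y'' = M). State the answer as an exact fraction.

Load 1 — applied couple M₀=16 kN·m at a=8 m (b=L-a=4):
  R_A = 6M₀ab/L³ = 6·16·8·4/12³ = 16/9 kN
  M_A = M₀b(2a-b)/L² = 16·4·(2·8-4)/12² = 16/3 kN·m
  R_B = -6M₀ab/L³ = -6·16·8·4/12³ = -16/9 kN
  M_B = M₀a(2b-a)/L² = 16·8·(2·4-8)/12² = 0 kN·m
Load 2 — uniform load w=7 kN/m over full span:
  R_A = wL/2 = 7·12/2 = 42 kN
  M_A = wL²/12 = 7·12²/12 = 84 kN·m
  R_B = wL/2 = 7·12/2 = 42 kN
  M_B = -wL²/12 = -7·12²/12 = -84 kN·m
Load 3 — point force P=13 kN at a=9 m (b=L-a=3):
  R_A = Pb²(3a+b)/L³ = 13·3²·(3·9+3)/12³ = 65/32 kN
  M_A = Pab²/L² = 13·9·3²/12² = 117/16 kN·m
  R_B = Pa²(a+3b)/L³ = 13·9²·(9+3·3)/12³ = 351/32 kN
  M_B = -Pa²b/L² = -13·9²·3/12² = -351/16 kN·m
Load 4 — triangular load w₀=15 kN/m (0→w₀ over full span):
  R_A = 3w₀L/20 = 3·15·12/20 = 27 kN
  M_A = w₀L²/30 = 15·12²/30 = 72 kN·m
  R_B = 7w₀L/20 = 7·15·12/20 = 63 kN
  M_B = -w₀L²/20 = -15·12²/20 = -108 kN·m
Superposition: R_A = 20969/288 kN, M_A = 8095/48 kN·m, R_B = 32887/288 kN, M_B = -3423/16 kN·m

R_A = 20969/288 kN, M_A = 8095/48 kN·m, R_B = 32887/288 kN, M_B = -3423/16 kN·m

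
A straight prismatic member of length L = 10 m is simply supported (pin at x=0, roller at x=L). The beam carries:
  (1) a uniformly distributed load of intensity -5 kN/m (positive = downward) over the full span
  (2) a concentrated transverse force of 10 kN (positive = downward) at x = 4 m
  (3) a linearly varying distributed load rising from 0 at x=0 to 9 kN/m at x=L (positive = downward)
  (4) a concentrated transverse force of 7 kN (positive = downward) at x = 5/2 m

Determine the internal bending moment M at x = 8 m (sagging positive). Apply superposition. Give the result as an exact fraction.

Load 1 — uniform load w=-5 kN/m over full span:
  M_1 = wx(L-x)/2 = (-5)·8·(10-8)/2 = -40 kN·m
Load 2 — point force P=10 kN at a=4 m (b=L-a=6):
  M_2 = Pa(L-x)/L  [x>a] = 10·4·(10-8)/10 = 8 kN·m
Load 3 — triangular load w₀=9 kN/m (0→w₀ over full span):
  M_3 = w₀Lx/6 - w₀x³/(6L) = 9·10·8/6 - 9·8³/(6·10) = 216/5 kN·m
Load 4 — point force P=7 kN at a=5/2 m (b=L-a=15/2):
  M_4 = Pa(L-x)/L  [x>a] = 7·(5/2)·(10-8)/10 = 7/2 kN·m
Superposition: M = Σ M_i = 147/10 kN·m ≈ 14.700000 kN·m

M(8) = 147/10 kN·m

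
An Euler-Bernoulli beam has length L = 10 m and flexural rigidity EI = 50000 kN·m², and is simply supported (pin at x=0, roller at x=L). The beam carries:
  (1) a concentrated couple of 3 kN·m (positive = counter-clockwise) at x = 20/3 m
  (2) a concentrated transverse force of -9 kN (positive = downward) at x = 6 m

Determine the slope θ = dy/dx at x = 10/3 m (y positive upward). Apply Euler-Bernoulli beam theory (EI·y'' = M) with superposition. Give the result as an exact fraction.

θ(10/3) = 431/750000 rad

Load 1 — applied couple M₀=3 kN·m at a=20/3 m (b=L-a=10/3):
  θ_1 = (M₀x²/(2L)+C₁)/EI  [x≤a] with C₁=M₀(3b²-L²)/(6L)=-10/3 = (3·(10/3)²/(2·10)+(-10/3))/50000 = -1/30000 rad
Load 2 — point force P=-9 kN at a=6 m (b=L-a=4):
  θ_2 = -Pb(L²-b²-3x²)/(6LEI)  [x≤a] = -(-9)·4·(10²-4²-3·(10/3)²)/(6·10·50000) = 19/31250 rad
Superposition: θ = Σ θ_i = 431/750000 rad ≈ 0.000575 rad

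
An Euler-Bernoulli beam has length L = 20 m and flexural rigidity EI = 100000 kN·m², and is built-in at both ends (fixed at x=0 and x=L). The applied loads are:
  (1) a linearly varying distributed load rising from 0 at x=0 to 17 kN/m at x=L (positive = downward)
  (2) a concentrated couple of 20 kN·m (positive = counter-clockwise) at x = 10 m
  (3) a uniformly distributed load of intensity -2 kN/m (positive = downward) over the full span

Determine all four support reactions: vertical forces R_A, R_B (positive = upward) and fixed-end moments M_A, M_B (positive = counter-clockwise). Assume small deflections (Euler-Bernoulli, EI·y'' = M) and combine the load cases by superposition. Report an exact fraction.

R_A = 65/2 kN, M_A = 165 kN·m, R_B = 195/2 kN, M_B = -805/3 kN·m

Load 1 — triangular load w₀=17 kN/m (0→w₀ over full span):
  R_A = 3w₀L/20 = 3·17·20/20 = 51 kN
  M_A = w₀L²/30 = 17·20²/30 = 680/3 kN·m
  R_B = 7w₀L/20 = 7·17·20/20 = 119 kN
  M_B = -w₀L²/20 = -17·20²/20 = -340 kN·m
Load 2 — applied couple M₀=20 kN·m at a=10 m (b=L-a=10):
  R_A = 6M₀ab/L³ = 6·20·10·10/20³ = 3/2 kN
  M_A = M₀b(2a-b)/L² = 20·10·(2·10-10)/20² = 5 kN·m
  R_B = -6M₀ab/L³ = -6·20·10·10/20³ = -3/2 kN
  M_B = M₀a(2b-a)/L² = 20·10·(2·10-10)/20² = 5 kN·m
Load 3 — uniform load w=-2 kN/m over full span:
  R_A = wL/2 = (-2)·20/2 = -20 kN
  M_A = wL²/12 = (-2)·20²/12 = -200/3 kN·m
  R_B = wL/2 = (-2)·20/2 = -20 kN
  M_B = -wL²/12 = -(-2)·20²/12 = 200/3 kN·m
Superposition: R_A = 65/2 kN, M_A = 165 kN·m, R_B = 195/2 kN, M_B = -805/3 kN·m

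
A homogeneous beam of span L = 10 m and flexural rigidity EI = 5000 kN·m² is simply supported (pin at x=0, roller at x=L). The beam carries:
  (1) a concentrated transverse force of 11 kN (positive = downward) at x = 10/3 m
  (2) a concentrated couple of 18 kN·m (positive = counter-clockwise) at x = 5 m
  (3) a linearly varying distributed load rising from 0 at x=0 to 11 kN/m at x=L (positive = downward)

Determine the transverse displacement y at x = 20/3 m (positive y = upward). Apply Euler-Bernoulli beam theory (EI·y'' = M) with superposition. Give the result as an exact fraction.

y(20/3) = -4583/29160 m

Load 1 — point force P=11 kN at a=10/3 m (b=L-a=20/3):
  y_1 = -Pa(L-x)(2Lx-a²-x²)/(6LEI)  [x>a] = -11·(10/3)·(10-(20/3))·(2·10·(20/3)-(10/3)²-(20/3)²)/(6·10·5000) = -77/2430 m
Load 2 — applied couple M₀=18 kN·m at a=5 m (b=L-a=5):
  y_2 = (M₀x³/(6L)-M₀(x-a)²/2+C₁x)/EI  [x>a] with C₁=M₀(3b²-L²)/(6L)=-15/2 = (18·(20/3)³/(6·10)-18·((20/3)-5)²/2+(-15/2)·(20/3))/5000 = 1/360 m
Load 3 — triangular load w₀=11 kN/m (0→w₀ over full span):
  y_3 = -w₀x(7L⁴-10L²x²+3x⁴)/(360LEI) = -11·(20/3)·(7·10⁴-10·10²·(20/3)²+3·(20/3)⁴)/(360·10·5000) = -187/1458 m
Superposition: y = Σ y_i = -4583/29160 m ≈ -0.157167 m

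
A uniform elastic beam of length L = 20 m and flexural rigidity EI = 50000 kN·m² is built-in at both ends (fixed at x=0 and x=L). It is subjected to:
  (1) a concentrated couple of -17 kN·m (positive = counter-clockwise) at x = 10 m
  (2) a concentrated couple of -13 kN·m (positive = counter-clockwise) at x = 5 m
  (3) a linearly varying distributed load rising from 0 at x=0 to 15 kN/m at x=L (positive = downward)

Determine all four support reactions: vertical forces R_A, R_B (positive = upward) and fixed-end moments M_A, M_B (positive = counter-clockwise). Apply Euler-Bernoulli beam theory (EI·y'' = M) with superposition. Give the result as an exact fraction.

R_A = 6879/160 kN, M_A = 3171/16 kN·m, R_B = 17121/160 kN, M_B = -4933/16 kN·m

Load 1 — applied couple M₀=-17 kN·m at a=10 m (b=L-a=10):
  R_A = 6M₀ab/L³ = 6·(-17)·10·10/20³ = -51/40 kN
  M_A = M₀b(2a-b)/L² = (-17)·10·(2·10-10)/20² = -17/4 kN·m
  R_B = -6M₀ab/L³ = -6·(-17)·10·10/20³ = 51/40 kN
  M_B = M₀a(2b-a)/L² = (-17)·10·(2·10-10)/20² = -17/4 kN·m
Load 2 — applied couple M₀=-13 kN·m at a=5 m (b=L-a=15):
  R_A = 6M₀ab/L³ = 6·(-13)·5·15/20³ = -117/160 kN
  M_A = M₀b(2a-b)/L² = (-13)·15·(2·5-15)/20² = 39/16 kN·m
  R_B = -6M₀ab/L³ = -6·(-13)·5·15/20³ = 117/160 kN
  M_B = M₀a(2b-a)/L² = (-13)·5·(2·15-5)/20² = -65/16 kN·m
Load 3 — triangular load w₀=15 kN/m (0→w₀ over full span):
  R_A = 3w₀L/20 = 3·15·20/20 = 45 kN
  M_A = w₀L²/30 = 15·20²/30 = 200 kN·m
  R_B = 7w₀L/20 = 7·15·20/20 = 105 kN
  M_B = -w₀L²/20 = -15·20²/20 = -300 kN·m
Superposition: R_A = 6879/160 kN, M_A = 3171/16 kN·m, R_B = 17121/160 kN, M_B = -4933/16 kN·m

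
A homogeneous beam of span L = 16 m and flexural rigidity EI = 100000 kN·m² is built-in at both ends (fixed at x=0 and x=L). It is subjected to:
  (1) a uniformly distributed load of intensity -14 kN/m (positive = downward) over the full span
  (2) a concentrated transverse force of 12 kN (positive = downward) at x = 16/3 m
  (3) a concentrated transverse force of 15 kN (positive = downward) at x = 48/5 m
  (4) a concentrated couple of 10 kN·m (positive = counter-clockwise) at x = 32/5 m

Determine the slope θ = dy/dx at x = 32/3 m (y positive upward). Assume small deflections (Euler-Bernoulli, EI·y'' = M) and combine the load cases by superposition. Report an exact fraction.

Load 1 — uniform load w=-14 kN/m over full span:
  θ_1 = -wx(L-x)(L-2x)/(12EI) = -(-14)·(32/3)·(16-(32/3))·(16-2·(32/3))/(12·100000) = -896/253125 rad
Load 2 — point force P=12 kN at a=16/3 m (b=L-a=32/3):
  θ_2 = Pa²(L-x)(2bL-(3b+a)(L-x))/(2L³EI)  [x>a] = 12·(16/3)²·(16-(32/3))·(2·(32/3)·16-(3·(32/3)+(16/3))·(16-(32/3)))/(2·16³·100000) = 16/50625 rad
Load 3 — point force P=15 kN at a=48/5 m (b=L-a=32/5):
  θ_3 = Pa²(L-x)(2bL-(3b+a)(L-x))/(2L³EI)  [x>a] = 15·(48/5)²·(16-(32/3))·(2·(32/5)·16-(3·(32/5)+(48/5))·(16-(32/3)))/(2·16³·100000) = 36/78125 rad
Load 4 — applied couple M₀=10 kN·m at a=32/5 m (b=L-a=48/5):
  θ_4 = (R_Ax²/2 - M_Ax - M₀(x-a))/EI  [x>a] with R_A=9/10, M_A=6/5 = ((9/10)·(32/3)²/2 - (6/5)·(32/3) - 10·((32/3)-(32/5)))/100000 = -2/46875 rad
Superposition: θ = Σ θ_i = -5918/2109375 rad ≈ -0.002806 rad

θ(32/3) = -5918/2109375 rad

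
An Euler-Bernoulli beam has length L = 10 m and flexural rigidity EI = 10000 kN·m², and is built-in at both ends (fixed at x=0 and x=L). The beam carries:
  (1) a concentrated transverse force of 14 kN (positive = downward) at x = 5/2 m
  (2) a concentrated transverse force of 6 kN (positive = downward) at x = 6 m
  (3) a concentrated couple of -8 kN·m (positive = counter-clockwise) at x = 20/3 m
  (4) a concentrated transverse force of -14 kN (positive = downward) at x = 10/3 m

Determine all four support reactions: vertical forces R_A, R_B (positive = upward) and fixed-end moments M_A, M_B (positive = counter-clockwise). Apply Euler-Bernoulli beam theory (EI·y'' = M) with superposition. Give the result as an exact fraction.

Load 1 — point force P=14 kN at a=5/2 m (b=L-a=15/2):
  R_A = Pb²(3a+b)/L³ = 14·(15/2)²·(3·(5/2)+(15/2))/10³ = 189/16 kN
  M_A = Pab²/L² = 14·(5/2)·(15/2)²/10² = 315/16 kN·m
  R_B = Pa²(a+3b)/L³ = 14·(5/2)²·((5/2)+3·(15/2))/10³ = 35/16 kN
  M_B = -Pa²b/L² = -14·(5/2)²·(15/2)/10² = -105/16 kN·m
Load 2 — point force P=6 kN at a=6 m (b=L-a=4):
  R_A = Pb²(3a+b)/L³ = 6·4²·(3·6+4)/10³ = 264/125 kN
  M_A = Pab²/L² = 6·6·4²/10² = 144/25 kN·m
  R_B = Pa²(a+3b)/L³ = 6·6²·(6+3·4)/10³ = 486/125 kN
  M_B = -Pa²b/L² = -6·6²·4/10² = -216/25 kN·m
Load 3 — applied couple M₀=-8 kN·m at a=20/3 m (b=L-a=10/3):
  R_A = 6M₀ab/L³ = 6·(-8)·(20/3)·(10/3)/10³ = -16/15 kN
  M_A = M₀b(2a-b)/L² = (-8)·(10/3)·(2·(20/3)-(10/3))/10² = -8/3 kN·m
  R_B = -6M₀ab/L³ = -6·(-8)·(20/3)·(10/3)/10³ = 16/15 kN
  M_B = M₀a(2b-a)/L² = (-8)·(20/3)·(2·(10/3)-(20/3))/10² = 0 kN·m
Load 4 — point force P=-14 kN at a=10/3 m (b=L-a=20/3):
  R_A = Pb²(3a+b)/L³ = (-14)·(20/3)²·(3·(10/3)+(20/3))/10³ = -280/27 kN
  M_A = Pab²/L² = (-14)·(10/3)·(20/3)²/10² = -560/27 kN·m
  R_B = Pa²(a+3b)/L³ = (-14)·(10/3)²·((10/3)+3·(20/3))/10³ = -98/27 kN
  M_B = -Pa²b/L² = -(-14)·(10/3)²·(20/3)/10² = 280/27 kN·m
Superposition: R_A = 134323/54000 kN, M_A = 22033/10800 kN·m, R_B = 189677/54000 kN, M_B = -52187/10800 kN·m

R_A = 134323/54000 kN, M_A = 22033/10800 kN·m, R_B = 189677/54000 kN, M_B = -52187/10800 kN·m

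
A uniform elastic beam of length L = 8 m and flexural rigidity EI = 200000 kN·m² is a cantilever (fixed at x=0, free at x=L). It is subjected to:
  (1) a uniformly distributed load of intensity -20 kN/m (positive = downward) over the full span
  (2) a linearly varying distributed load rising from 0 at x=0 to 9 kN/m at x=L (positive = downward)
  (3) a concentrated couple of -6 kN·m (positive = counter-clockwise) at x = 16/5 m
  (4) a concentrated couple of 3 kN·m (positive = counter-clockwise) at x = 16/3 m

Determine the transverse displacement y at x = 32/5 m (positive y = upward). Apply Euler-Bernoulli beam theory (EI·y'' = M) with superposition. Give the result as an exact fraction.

y(32/5) = 1226174/48828125 m

Load 1 — uniform load w=-20 kN/m over full span:
  y_1 = -wx²(x²-4Lx+6L²)/(24EI) = -(-20)·(32/5)²·((32/5)²-4·8·(32/5)+6·8²)/(24·200000) = 44032/1171875 m
Load 2 — triangular load w₀=9 kN/m (0→w₀ over full span):
  y_2 = (w₀Lx³/12-w₀L²x²/6-w₀x⁵/(120L))/EI = (9·8·(32/5)³/12-9·8²·(32/5)²/6-9·(32/5)⁵/(120·8))/200000 = -600576/48828125 m
Load 3 — applied couple M₀=-6 kN·m at a=16/5 m (b=L-a=24/5):
  y_3 = M₀a(2x-a)/(2EI)  [x>a] = (-6)·(16/5)·(2·(32/5)-(16/5))/(2·200000) = -36/78125 m
Load 4 — applied couple M₀=3 kN·m at a=16/3 m (b=L-a=8/3):
  y_4 = M₀a(2x-a)/(2EI)  [x>a] = 3·(16/3)·(2·(32/5)-(16/3))/(2·200000) = 14/46875 m
Superposition: y = Σ y_i = 1226174/48828125 m ≈ 0.025112 m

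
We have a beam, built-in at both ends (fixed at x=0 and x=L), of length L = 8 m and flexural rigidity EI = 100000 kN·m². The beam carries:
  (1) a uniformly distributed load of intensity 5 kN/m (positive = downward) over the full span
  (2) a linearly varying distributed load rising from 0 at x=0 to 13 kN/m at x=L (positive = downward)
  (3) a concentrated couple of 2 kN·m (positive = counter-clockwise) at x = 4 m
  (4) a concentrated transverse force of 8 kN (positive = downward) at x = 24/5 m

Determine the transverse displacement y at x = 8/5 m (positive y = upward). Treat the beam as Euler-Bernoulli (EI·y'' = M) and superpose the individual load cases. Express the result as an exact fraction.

y(8/5) = -155749/292968750 m

Load 1 — uniform load w=5 kN/m over full span:
  y_1 = -wx²(L-x)²/(24EI) = -5·(8/5)²·(8-(8/5))²/(24·100000) = -256/1171875 m
Load 2 — triangular load w₀=13 kN/m (0→w₀ over full span):
  y_2 = -w₀x²(L-x)²(x+2L)/(120LEI) = -13·(8/5)²·(8-(8/5))²·((8/5)+2·8)/(120·8·100000) = -36608/146484375 m
Load 3 — applied couple M₀=2 kN·m at a=4 m (b=L-a=4):
  y_3 = (R_Ax³/6 - M_Ax²/2)/EI  [x≤a] with R_A=3/8, M_A=1/2 = ((3/8)·(8/5)³/6 - (1/2)·(8/5)²/2)/100000 = -3/781250 m
Load 4 — point force P=8 kN at a=24/5 m (b=L-a=16/5):
  y_4 = -Pb²x²(3aL-(3a+b)x)/(6L³EI)  [x≤a] = -8·(16/5)²·(8/5)²·(3·(24/5)·8-(3·(24/5)+(16/5))·(8/5))/(6·8³·100000) = -8704/146484375 m
Superposition: y = Σ y_i = -155749/292968750 m ≈ -0.000532 m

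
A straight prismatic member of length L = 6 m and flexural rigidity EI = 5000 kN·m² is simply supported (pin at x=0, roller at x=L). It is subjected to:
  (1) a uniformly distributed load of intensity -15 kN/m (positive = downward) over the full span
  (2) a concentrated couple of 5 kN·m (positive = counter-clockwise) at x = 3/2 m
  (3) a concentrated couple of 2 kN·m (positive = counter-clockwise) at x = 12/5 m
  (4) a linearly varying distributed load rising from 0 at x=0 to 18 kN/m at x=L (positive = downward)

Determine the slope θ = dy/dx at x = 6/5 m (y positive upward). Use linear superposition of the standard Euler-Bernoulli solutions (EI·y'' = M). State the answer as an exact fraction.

Load 1 — uniform load w=-15 kN/m over full span:
  θ_1 = -w(L³-6Lx²+4x³)/(24EI) = -(-15)·(6³-6·6·(6/5)²+4·(6/5)³)/(24·5000) = 2673/125000 rad
Load 2 — applied couple M₀=5 kN·m at a=3/2 m (b=L-a=9/2):
  θ_2 = (M₀x²/(2L)+C₁)/EI  [x≤a] with C₁=M₀(3b²-L²)/(6L)=55/16 = (5·(6/5)²/(2·6)+(55/16))/5000 = 323/400000 rad
Load 3 — applied couple M₀=2 kN·m at a=12/5 m (b=L-a=18/5):
  θ_3 = (M₀x²/(2L)+C₁)/EI  [x≤a] with C₁=M₀(3b²-L²)/(6L)=4/25 = (2·(6/5)²/(2·6)+(4/25))/5000 = 1/12500 rad
Load 4 — triangular load w₀=18 kN/m (0→w₀ over full span):
  θ_4 = -w₀(7L⁴-30L²x²+15x⁴)/(360LEI) = -18·(7·6⁴-30·6²·(6/5)²+15·(6/5)⁴)/(360·6·5000) = -4914/390625 rad
Superposition: θ = Σ θ_i = 484583/50000000 rad ≈ 0.009692 rad

θ(6/5) = 484583/50000000 rad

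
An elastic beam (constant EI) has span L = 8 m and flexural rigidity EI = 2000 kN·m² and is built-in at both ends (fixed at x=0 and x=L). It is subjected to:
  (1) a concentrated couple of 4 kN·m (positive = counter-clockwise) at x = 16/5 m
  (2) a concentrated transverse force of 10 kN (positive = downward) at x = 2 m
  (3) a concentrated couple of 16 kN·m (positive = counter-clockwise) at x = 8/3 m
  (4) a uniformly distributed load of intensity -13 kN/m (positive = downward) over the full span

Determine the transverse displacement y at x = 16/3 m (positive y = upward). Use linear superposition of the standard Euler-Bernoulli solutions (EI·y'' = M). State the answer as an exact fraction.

y(16/3) = 9617/168750 m

Load 1 — applied couple M₀=4 kN·m at a=16/5 m (b=L-a=24/5):
  y_1 = (R_Ax³/6 - M_Ax²/2 - M₀(x-a)²/2)/EI  [x>a] with R_A=18/25, M_A=12/25 = ((18/25)·(16/3)³/6 - (12/25)·(16/3)²/2 - 4·((16/3)-(16/5))²/2)/2000 = 32/28125 m
Load 2 — point force P=10 kN at a=2 m (b=L-a=6):
  y_2 = -Pa²(L-x)²(3bL-(3b+a)(L-x))/(6L³EI)  [x>a] = -10·2²·(8-(16/3))²·(3·6·8-(3·6+2)·(8-(16/3)))/(6·8³·2000) = -17/4050 m
Load 3 — applied couple M₀=16 kN·m at a=8/3 m (b=L-a=16/3):
  y_3 = (R_Ax³/6 - M_Ax²/2 - M₀(x-a)²/2)/EI  [x>a] with R_A=8/3, M_A=0 = ((8/3)·(16/3)³/6 - 0·(16/3)²/2 - 16·((16/3)-(8/3))²/2)/2000 = 32/6075 m
Load 4 — uniform load w=-13 kN/m over full span:
  y_4 = -wx²(L-x)²/(24EI) = -(-13)·(16/3)²·(8-(16/3))²/(24·2000) = 1664/30375 m
Superposition: y = Σ y_i = 9617/168750 m ≈ 0.056990 m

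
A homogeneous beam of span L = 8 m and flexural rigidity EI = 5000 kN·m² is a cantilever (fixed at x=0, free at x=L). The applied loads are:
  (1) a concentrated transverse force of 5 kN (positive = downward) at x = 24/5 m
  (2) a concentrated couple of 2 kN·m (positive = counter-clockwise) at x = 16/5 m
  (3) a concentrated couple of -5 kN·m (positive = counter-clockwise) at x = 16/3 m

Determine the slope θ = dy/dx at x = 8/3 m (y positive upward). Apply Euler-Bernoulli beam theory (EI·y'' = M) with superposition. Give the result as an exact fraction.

θ(8/3) = -61/5625 rad

Load 1 — point force P=5 kN at a=24/5 m (b=L-a=16/5):
  θ_1 = -Px(2a-x)/(2EI)  [x≤a] = -5·(8/3)·(2·(24/5)-(8/3))/(2·5000) = -52/5625 rad
Load 2 — applied couple M₀=2 kN·m at a=16/5 m (b=L-a=24/5):
  θ_2 = M₀x/EI  [x≤a] = 2·(8/3)/5000 = 2/1875 rad
Load 3 — applied couple M₀=-5 kN·m at a=16/3 m (b=L-a=8/3):
  θ_3 = M₀x/EI  [x≤a] = (-5)·(8/3)/5000 = -1/375 rad
Superposition: θ = Σ θ_i = -61/5625 rad ≈ -0.010844 rad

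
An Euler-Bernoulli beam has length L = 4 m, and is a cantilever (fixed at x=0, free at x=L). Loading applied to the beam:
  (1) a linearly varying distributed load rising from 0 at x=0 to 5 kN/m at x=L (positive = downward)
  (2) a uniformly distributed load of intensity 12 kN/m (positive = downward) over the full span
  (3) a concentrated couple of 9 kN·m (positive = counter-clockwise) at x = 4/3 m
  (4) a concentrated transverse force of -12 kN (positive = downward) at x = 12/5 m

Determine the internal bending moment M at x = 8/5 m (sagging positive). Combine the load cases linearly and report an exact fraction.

M(8/5) = -912/25 kN·m

Load 1 — triangular load w₀=5 kN/m (0→w₀ over full span):
  M_1 = w₀Lx/2 - w₀L²/3 - w₀x³/(6L) = 5·4·(8/5)/2 - 5·4²/3 - 5·(8/5)³/(6·4) = -288/25 kN·m
Load 2 — uniform load w=12 kN/m over full span:
  M_2 = -w(L-x)²/2 = -12·(4-(8/5))²/2 = -864/25 kN·m
Load 3 — applied couple M₀=9 kN·m at a=4/3 m (b=L-a=8/3):
  M_3 = 0  [x>a] = 0 kN·m
Load 4 — point force P=-12 kN at a=12/5 m (b=L-a=8/5):
  M_4 = -P(a-x)  [x≤a] = -(-12)·((12/5)-(8/5)) = 48/5 kN·m
Superposition: M = Σ M_i = -912/25 kN·m ≈ -36.480000 kN·m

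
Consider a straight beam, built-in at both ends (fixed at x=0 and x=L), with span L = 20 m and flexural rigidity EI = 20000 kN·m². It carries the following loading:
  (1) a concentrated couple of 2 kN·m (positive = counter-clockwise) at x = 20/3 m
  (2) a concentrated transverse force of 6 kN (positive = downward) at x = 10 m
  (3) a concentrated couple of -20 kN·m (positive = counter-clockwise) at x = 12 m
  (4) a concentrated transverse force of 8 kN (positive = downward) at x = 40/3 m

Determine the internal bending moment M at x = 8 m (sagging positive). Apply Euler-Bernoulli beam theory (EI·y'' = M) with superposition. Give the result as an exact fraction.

M(8) = 5189/675 kN·m

Load 1 — applied couple M₀=2 kN·m at a=20/3 m (b=L-a=40/3):
  M_1 = R_Ax - M_A - M₀  [x>a] with R_A=2/15, M_A=0 = (2/15)·8 - 0 - 2 = -14/15 kN·m
Load 2 — point force P=6 kN at a=10 m (b=L-a=10):
  M_2 = Pb²(3a+b)x/L³ - Pab²/L²  [x≤a] = 6·10²·(3·10+10)·8/20³ - 6·10·10²/20² = 9 kN·m
Load 3 — applied couple M₀=-20 kN·m at a=12 m (b=L-a=8):
  M_3 = R_Ax - M_A  [x≤a] with R_A=-36/25, M_A=-32/5 = (-36/25)·8 - (-32/5) = -128/25 kN·m
Load 4 — point force P=8 kN at a=40/3 m (b=L-a=20/3):
  M_4 = Pb²(3a+b)x/L³ - Pab²/L²  [x≤a] = 8·(20/3)²·(3·(40/3)+(20/3))·8/20³ - 8·(40/3)·(20/3)²/20² = 128/27 kN·m
Superposition: M = Σ M_i = 5189/675 kN·m ≈ 7.687407 kN·m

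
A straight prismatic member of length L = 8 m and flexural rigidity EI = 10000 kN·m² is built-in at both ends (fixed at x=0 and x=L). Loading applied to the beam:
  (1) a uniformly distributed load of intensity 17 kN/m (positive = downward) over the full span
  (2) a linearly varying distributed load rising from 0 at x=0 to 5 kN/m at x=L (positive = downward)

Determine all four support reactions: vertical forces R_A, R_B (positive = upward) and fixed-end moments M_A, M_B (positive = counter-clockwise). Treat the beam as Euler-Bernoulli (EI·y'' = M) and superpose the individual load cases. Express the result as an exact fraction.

Load 1 — uniform load w=17 kN/m over full span:
  R_A = wL/2 = 17·8/2 = 68 kN
  M_A = wL²/12 = 17·8²/12 = 272/3 kN·m
  R_B = wL/2 = 17·8/2 = 68 kN
  M_B = -wL²/12 = -17·8²/12 = -272/3 kN·m
Load 2 — triangular load w₀=5 kN/m (0→w₀ over full span):
  R_A = 3w₀L/20 = 3·5·8/20 = 6 kN
  M_A = w₀L²/30 = 5·8²/30 = 32/3 kN·m
  R_B = 7w₀L/20 = 7·5·8/20 = 14 kN
  M_B = -w₀L²/20 = -5·8²/20 = -16 kN·m
Superposition: R_A = 74 kN, M_A = 304/3 kN·m, R_B = 82 kN, M_B = -320/3 kN·m

R_A = 74 kN, M_A = 304/3 kN·m, R_B = 82 kN, M_B = -320/3 kN·m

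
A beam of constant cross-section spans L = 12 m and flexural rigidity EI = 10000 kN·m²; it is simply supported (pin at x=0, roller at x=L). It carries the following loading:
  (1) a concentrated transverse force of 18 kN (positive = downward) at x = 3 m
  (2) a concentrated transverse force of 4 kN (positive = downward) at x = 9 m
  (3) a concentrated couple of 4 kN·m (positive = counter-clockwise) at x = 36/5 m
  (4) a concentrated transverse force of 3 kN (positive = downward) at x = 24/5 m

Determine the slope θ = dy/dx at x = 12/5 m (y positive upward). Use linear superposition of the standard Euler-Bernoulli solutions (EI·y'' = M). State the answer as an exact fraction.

θ(12/5) = -74077/5000000 rad

Load 1 — point force P=18 kN at a=3 m (b=L-a=9):
  θ_1 = -Pb(L²-b²-3x²)/(6LEI)  [x≤a] = -18·9·(12²-9²-3·(12/5)²)/(6·12·10000) = -10287/1000000 rad
Load 2 — point force P=4 kN at a=9 m (b=L-a=3):
  θ_2 = -Pb(L²-b²-3x²)/(6LEI)  [x≤a] = -4·3·(12²-3²-3·(12/5)²)/(6·12·10000) = -981/500000 rad
Load 3 — applied couple M₀=4 kN·m at a=36/5 m (b=L-a=24/5):
  θ_3 = (M₀x²/(2L)+C₁)/EI  [x≤a] with C₁=M₀(3b²-L²)/(6L)=-104/25 = (4·(12/5)²/(2·12)+(-104/25))/10000 = -1/3125 rad
Load 4 — point force P=3 kN at a=24/5 m (b=L-a=36/5):
  θ_4 = -Pb(L²-b²-3x²)/(6LEI)  [x≤a] = -3·(36/5)·(12²-(36/5)²-3·(12/5)²)/(6·12·10000) = -351/156250 rad
Superposition: θ = Σ θ_i = -74077/5000000 rad ≈ -0.014815 rad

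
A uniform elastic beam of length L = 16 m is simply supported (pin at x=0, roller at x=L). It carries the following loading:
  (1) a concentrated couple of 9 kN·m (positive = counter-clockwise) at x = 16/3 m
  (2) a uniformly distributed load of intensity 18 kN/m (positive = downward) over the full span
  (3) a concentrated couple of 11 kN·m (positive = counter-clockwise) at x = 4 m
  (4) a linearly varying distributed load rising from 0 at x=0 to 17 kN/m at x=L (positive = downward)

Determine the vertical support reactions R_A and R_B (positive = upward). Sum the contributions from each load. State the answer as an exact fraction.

Load 1 — applied couple M₀=9 kN·m at a=16/3 m (b=L-a=32/3):
  R_A = M₀/L = 9/16 kN
  R_B = -M₀/L = -9/16 kN
Load 2 — uniform load w=18 kN/m over full span:
  R_A = wL/2 = 18·16/2 = 144 kN
  R_B = wL/2 = 18·16/2 = 144 kN
Load 3 — applied couple M₀=11 kN·m at a=4 m (b=L-a=12):
  R_A = M₀/L = 11/16 kN
  R_B = -M₀/L = -11/16 kN
Load 4 — triangular load w₀=17 kN/m (0→w₀ over full span):
  R_A = w₀L/6 = 17·16/6 = 136/3 kN
  R_B = w₀L/3 = 17·16/3 = 272/3 kN
Superposition: R_A = 2287/12 kN, R_B = 2801/12 kN

R_A = 2287/12 kN, R_B = 2801/12 kN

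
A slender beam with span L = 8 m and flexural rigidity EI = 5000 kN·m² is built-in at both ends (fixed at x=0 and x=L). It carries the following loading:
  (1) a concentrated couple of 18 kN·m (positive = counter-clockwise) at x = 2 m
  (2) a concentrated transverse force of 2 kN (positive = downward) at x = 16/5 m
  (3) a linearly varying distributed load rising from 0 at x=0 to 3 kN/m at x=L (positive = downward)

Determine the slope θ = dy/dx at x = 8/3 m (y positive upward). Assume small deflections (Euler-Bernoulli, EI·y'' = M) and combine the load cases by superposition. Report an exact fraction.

Load 1 — applied couple M₀=18 kN·m at a=2 m (b=L-a=6):
  θ_1 = (R_Ax²/2 - M_Ax - M₀(x-a))/EI  [x>a] with R_A=81/32, M_A=-27/8 = ((81/32)·(8/3)²/2 - (-27/8)·(8/3) - 18·((8/3)-2))/5000 = 3/2500 rad
Load 2 — point force P=2 kN at a=16/5 m (b=L-a=24/5):
  θ_2 = -Pb²x(2aL-(3a+b)x)/(2L³EI)  [x≤a] = -2·(24/5)²·(8/3)·(2·(16/5)·8-(3·(16/5)+(24/5))·(8/3))/(2·8³·5000) = -24/78125 rad
Load 3 — triangular load w₀=3 kN/m (0→w₀ over full span):
  θ_3 = -w₀(2x(L-x)(L-2x)(x+2L)+x²(L-x)²)/(120LEI) = -3·(2·(8/3)·(8-(8/3))·(8-2·(8/3))·((8/3)+2·8)+(8/3)²·(8-(8/3))²)/(120·8·5000) = -256/253125 rad
Superposition: θ = Σ θ_i = -3001/25312500 rad ≈ -0.000119 rad

θ(8/3) = -3001/25312500 rad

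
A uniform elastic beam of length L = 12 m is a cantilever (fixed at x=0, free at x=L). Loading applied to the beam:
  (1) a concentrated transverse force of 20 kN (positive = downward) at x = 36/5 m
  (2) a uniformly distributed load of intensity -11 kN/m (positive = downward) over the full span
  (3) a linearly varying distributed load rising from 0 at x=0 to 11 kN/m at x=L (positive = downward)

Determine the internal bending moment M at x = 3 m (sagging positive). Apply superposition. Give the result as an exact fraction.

M(3) = 219/8 kN·m

Load 1 — point force P=20 kN at a=36/5 m (b=L-a=24/5):
  M_1 = -P(a-x)  [x≤a] = -20·((36/5)-3) = -84 kN·m
Load 2 — uniform load w=-11 kN/m over full span:
  M_2 = -w(L-x)²/2 = -(-11)·(12-3)²/2 = 891/2 kN·m
Load 3 — triangular load w₀=11 kN/m (0→w₀ over full span):
  M_3 = w₀Lx/2 - w₀L²/3 - w₀x³/(6L) = 11·12·3/2 - 11·12²/3 - 11·3³/(6·12) = -2673/8 kN·m
Superposition: M = Σ M_i = 219/8 kN·m ≈ 27.375000 kN·m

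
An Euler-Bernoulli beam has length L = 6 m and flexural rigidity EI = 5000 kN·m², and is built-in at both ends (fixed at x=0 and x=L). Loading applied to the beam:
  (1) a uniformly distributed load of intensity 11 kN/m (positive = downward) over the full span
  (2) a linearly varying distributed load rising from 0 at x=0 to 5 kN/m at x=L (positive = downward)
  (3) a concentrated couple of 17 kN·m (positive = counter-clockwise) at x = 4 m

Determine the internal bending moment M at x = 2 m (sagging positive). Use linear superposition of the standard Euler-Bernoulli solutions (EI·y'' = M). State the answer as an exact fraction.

Load 1 — uniform load w=11 kN/m over full span:
  M_1 = wLx/2 - wL²/12 - wx²/2 = 11·6·2/2 - 11·6²/12 - 11·2²/2 = 11 kN·m
Load 2 — triangular load w₀=5 kN/m (0→w₀ over full span):
  M_2 = 3w₀Lx/20 - w₀L²/30 - w₀x³/(6L) = 3·5·6·2/20 - 5·6²/30 - 5·2³/(6·6) = 17/9 kN·m
Load 3 — applied couple M₀=17 kN·m at a=4 m (b=L-a=2):
  M_3 = R_Ax - M_A  [x≤a] with R_A=34/9, M_A=17/3 = (34/9)·2 - (17/3) = 17/9 kN·m
Superposition: M = Σ M_i = 133/9 kN·m ≈ 14.777778 kN·m

M(2) = 133/9 kN·m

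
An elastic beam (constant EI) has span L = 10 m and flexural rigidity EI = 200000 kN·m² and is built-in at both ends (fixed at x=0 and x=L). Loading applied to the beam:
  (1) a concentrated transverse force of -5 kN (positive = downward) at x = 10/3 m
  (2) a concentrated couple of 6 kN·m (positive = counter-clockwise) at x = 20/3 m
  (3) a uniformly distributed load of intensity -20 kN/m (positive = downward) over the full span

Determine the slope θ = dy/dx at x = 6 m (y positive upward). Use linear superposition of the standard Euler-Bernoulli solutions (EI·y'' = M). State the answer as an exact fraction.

θ(6) = -923/2250000 rad

Load 1 — point force P=-5 kN at a=10/3 m (b=L-a=20/3):
  θ_1 = Pa²(L-x)(2bL-(3b+a)(L-x))/(2L³EI)  [x>a] = (-5)·(10/3)²·(10-6)·(2·(20/3)·10-(3·(20/3)+(10/3))·(10-6))/(2·10³·200000) = -1/45000 rad
Load 2 — applied couple M₀=6 kN·m at a=20/3 m (b=L-a=10/3):
  θ_2 = (R_Ax²/2 - M_Ax)/EI  [x≤a] with R_A=4/5, M_A=2 = ((4/5)·6²/2 - 2·6)/200000 = 3/250000 rad
Load 3 — uniform load w=-20 kN/m over full span:
  θ_3 = -wx(L-x)(L-2x)/(12EI) = -(-20)·6·(10-6)·(10-2·6)/(12·200000) = -1/2500 rad
Superposition: θ = Σ θ_i = -923/2250000 rad ≈ -0.000410 rad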